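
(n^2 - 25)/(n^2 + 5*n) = (n - 5)/n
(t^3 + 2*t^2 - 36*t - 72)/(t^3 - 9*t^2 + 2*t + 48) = (t^2 - 36)/(t^2 - 11*t + 24)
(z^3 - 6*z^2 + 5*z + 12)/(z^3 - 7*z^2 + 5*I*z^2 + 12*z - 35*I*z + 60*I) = (z + 1)/(z + 5*I)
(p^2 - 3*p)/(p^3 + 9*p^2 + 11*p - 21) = p*(p - 3)/(p^3 + 9*p^2 + 11*p - 21)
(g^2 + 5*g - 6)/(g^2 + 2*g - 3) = (g + 6)/(g + 3)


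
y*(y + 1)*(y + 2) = y^3 + 3*y^2 + 2*y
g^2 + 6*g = g*(g + 6)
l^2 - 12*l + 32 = (l - 8)*(l - 4)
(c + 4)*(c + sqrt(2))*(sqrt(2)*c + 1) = sqrt(2)*c^3 + 3*c^2 + 4*sqrt(2)*c^2 + sqrt(2)*c + 12*c + 4*sqrt(2)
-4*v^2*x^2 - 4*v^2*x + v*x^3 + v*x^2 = x*(-4*v + x)*(v*x + v)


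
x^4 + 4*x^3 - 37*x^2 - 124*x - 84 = (x - 6)*(x + 1)*(x + 2)*(x + 7)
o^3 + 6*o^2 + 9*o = o*(o + 3)^2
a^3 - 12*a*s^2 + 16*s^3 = (a - 2*s)^2*(a + 4*s)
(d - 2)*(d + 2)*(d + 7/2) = d^3 + 7*d^2/2 - 4*d - 14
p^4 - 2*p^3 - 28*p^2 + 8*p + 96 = (p - 6)*(p - 2)*(p + 2)*(p + 4)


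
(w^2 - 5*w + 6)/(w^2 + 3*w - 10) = (w - 3)/(w + 5)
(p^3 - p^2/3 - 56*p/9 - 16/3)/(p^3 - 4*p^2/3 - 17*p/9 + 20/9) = (3*p^2 - 5*p - 12)/(3*p^2 - 8*p + 5)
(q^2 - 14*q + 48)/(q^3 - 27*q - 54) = (q - 8)/(q^2 + 6*q + 9)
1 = 1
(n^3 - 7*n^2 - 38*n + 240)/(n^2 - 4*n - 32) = (n^2 + n - 30)/(n + 4)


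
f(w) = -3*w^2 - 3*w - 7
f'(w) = -6*w - 3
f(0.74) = -10.86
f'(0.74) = -7.44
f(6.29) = -144.56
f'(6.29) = -40.74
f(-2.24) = -15.33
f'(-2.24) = 10.44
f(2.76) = -38.13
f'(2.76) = -19.56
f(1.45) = -17.66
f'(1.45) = -11.70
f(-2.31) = -16.08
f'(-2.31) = 10.86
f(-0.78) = -6.49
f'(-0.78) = 1.68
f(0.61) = -9.95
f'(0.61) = -6.66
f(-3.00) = -25.00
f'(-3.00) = 15.00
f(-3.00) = -25.00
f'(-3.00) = 15.00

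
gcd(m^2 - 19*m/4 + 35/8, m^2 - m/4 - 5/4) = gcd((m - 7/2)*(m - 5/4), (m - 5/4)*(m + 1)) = m - 5/4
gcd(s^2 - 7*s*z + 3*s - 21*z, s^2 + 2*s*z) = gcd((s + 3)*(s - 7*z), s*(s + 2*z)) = 1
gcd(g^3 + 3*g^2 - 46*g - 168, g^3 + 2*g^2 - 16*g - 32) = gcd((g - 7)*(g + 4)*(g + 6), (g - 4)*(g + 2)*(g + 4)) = g + 4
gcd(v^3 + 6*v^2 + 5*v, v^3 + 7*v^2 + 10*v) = v^2 + 5*v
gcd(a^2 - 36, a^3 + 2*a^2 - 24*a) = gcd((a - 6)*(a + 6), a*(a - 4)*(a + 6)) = a + 6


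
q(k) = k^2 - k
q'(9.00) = 17.00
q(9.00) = 72.00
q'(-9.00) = -19.00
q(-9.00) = 90.00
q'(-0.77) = -2.54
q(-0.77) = 1.36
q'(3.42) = 5.84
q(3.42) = 8.28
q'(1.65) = 2.30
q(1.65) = 1.07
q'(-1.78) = -4.56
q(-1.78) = 4.95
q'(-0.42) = -1.84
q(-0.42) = 0.60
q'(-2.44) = -5.88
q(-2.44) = 8.39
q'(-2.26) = -5.52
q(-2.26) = 7.37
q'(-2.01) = -5.02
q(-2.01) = 6.05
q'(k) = 2*k - 1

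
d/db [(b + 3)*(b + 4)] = 2*b + 7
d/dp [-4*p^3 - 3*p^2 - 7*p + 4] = -12*p^2 - 6*p - 7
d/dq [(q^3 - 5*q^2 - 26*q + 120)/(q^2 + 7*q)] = (q^4 + 14*q^3 - 9*q^2 - 240*q - 840)/(q^2*(q^2 + 14*q + 49))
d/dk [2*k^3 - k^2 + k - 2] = 6*k^2 - 2*k + 1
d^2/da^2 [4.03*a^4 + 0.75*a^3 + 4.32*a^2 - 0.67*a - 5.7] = 48.36*a^2 + 4.5*a + 8.64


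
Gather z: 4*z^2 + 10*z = 4*z^2 + 10*z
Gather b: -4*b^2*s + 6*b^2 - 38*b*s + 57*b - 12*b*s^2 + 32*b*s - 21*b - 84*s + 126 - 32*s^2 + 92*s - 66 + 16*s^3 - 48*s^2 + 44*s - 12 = b^2*(6 - 4*s) + b*(-12*s^2 - 6*s + 36) + 16*s^3 - 80*s^2 + 52*s + 48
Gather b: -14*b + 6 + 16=22 - 14*b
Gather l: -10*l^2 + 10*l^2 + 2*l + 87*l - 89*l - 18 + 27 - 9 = 0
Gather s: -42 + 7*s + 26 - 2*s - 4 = 5*s - 20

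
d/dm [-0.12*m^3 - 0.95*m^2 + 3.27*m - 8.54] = -0.36*m^2 - 1.9*m + 3.27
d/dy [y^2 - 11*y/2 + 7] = 2*y - 11/2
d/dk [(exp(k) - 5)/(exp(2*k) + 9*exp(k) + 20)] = (-(exp(k) - 5)*(2*exp(k) + 9) + exp(2*k) + 9*exp(k) + 20)*exp(k)/(exp(2*k) + 9*exp(k) + 20)^2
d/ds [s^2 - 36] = 2*s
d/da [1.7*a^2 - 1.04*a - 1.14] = 3.4*a - 1.04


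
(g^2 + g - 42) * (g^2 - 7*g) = g^4 - 6*g^3 - 49*g^2 + 294*g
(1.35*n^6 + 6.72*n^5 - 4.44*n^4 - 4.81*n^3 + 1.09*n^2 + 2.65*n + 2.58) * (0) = 0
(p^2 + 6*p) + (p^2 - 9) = 2*p^2 + 6*p - 9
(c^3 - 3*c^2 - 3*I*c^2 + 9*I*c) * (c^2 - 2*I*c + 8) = c^5 - 3*c^4 - 5*I*c^4 + 2*c^3 + 15*I*c^3 - 6*c^2 - 24*I*c^2 + 72*I*c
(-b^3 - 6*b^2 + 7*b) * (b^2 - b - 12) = -b^5 - 5*b^4 + 25*b^3 + 65*b^2 - 84*b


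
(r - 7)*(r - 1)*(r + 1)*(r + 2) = r^4 - 5*r^3 - 15*r^2 + 5*r + 14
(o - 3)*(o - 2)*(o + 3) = o^3 - 2*o^2 - 9*o + 18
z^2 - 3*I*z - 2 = (z - 2*I)*(z - I)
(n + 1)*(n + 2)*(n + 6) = n^3 + 9*n^2 + 20*n + 12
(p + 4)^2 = p^2 + 8*p + 16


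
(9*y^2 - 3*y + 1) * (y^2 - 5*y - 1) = 9*y^4 - 48*y^3 + 7*y^2 - 2*y - 1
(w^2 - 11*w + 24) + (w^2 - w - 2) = 2*w^2 - 12*w + 22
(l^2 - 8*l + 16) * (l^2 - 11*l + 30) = l^4 - 19*l^3 + 134*l^2 - 416*l + 480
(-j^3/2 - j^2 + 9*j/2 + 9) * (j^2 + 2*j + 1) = -j^5/2 - 2*j^4 + 2*j^3 + 17*j^2 + 45*j/2 + 9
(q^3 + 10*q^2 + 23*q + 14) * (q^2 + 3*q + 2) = q^5 + 13*q^4 + 55*q^3 + 103*q^2 + 88*q + 28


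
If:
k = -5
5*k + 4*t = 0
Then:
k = -5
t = 25/4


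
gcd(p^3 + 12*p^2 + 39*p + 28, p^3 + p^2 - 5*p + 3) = 1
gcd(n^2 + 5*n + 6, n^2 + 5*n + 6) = n^2 + 5*n + 6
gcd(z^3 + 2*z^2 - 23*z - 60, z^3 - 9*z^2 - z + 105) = z^2 - 2*z - 15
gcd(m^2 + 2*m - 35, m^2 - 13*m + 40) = m - 5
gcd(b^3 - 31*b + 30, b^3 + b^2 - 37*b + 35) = b^2 - 6*b + 5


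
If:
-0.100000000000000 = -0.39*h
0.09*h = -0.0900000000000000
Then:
No Solution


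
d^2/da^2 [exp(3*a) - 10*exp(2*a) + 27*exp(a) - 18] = (9*exp(2*a) - 40*exp(a) + 27)*exp(a)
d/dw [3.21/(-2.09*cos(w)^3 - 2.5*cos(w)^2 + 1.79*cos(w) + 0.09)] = (-20.1267*cos(w)^2 - 16.05*cos(w) + 5.7459)*sin(w)/(2.09*cos(w)^3 + 2.5*cos(w)^2 - 1.79*cos(w) - 0.09)^2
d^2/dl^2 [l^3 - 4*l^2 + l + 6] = 6*l - 8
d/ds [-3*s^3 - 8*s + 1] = -9*s^2 - 8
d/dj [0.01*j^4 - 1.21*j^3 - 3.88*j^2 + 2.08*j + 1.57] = 0.04*j^3 - 3.63*j^2 - 7.76*j + 2.08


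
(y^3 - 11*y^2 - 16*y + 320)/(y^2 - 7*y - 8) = (y^2 - 3*y - 40)/(y + 1)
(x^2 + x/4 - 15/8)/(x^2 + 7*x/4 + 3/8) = (4*x - 5)/(4*x + 1)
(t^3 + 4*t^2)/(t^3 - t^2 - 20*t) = t/(t - 5)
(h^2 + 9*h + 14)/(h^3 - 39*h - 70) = (h + 7)/(h^2 - 2*h - 35)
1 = 1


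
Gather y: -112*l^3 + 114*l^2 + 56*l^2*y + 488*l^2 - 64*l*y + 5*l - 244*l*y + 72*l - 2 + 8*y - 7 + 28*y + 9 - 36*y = -112*l^3 + 602*l^2 + 77*l + y*(56*l^2 - 308*l)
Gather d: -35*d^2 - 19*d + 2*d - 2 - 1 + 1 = -35*d^2 - 17*d - 2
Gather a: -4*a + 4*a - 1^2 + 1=0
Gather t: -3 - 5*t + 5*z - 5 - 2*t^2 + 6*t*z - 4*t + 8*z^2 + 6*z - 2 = -2*t^2 + t*(6*z - 9) + 8*z^2 + 11*z - 10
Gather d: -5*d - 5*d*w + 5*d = -5*d*w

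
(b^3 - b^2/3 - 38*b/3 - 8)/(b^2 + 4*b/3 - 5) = (3*b^2 - 10*b - 8)/(3*b - 5)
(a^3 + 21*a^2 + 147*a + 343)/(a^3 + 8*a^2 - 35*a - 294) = (a + 7)/(a - 6)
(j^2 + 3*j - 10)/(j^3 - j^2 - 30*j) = (j - 2)/(j*(j - 6))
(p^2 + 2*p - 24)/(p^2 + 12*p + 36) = (p - 4)/(p + 6)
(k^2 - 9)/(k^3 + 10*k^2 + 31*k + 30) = (k - 3)/(k^2 + 7*k + 10)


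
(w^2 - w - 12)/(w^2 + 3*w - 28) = (w + 3)/(w + 7)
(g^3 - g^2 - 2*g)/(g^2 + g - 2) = g*(g^2 - g - 2)/(g^2 + g - 2)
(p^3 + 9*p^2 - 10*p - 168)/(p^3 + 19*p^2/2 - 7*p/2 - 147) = 2*(p - 4)/(2*p - 7)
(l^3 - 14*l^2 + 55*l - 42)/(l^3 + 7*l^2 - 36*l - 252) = (l^2 - 8*l + 7)/(l^2 + 13*l + 42)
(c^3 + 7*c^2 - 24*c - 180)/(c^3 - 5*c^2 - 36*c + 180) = (c + 6)/(c - 6)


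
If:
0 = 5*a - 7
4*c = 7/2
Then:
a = 7/5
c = 7/8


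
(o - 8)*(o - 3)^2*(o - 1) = o^4 - 15*o^3 + 71*o^2 - 129*o + 72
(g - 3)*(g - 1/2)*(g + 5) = g^3 + 3*g^2/2 - 16*g + 15/2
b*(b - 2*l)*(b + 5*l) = b^3 + 3*b^2*l - 10*b*l^2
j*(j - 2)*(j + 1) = j^3 - j^2 - 2*j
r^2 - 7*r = r*(r - 7)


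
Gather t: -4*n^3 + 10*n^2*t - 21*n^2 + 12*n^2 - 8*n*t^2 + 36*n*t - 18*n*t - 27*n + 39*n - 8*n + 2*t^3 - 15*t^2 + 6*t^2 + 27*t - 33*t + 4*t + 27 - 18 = -4*n^3 - 9*n^2 + 4*n + 2*t^3 + t^2*(-8*n - 9) + t*(10*n^2 + 18*n - 2) + 9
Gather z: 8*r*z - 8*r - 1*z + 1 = -8*r + z*(8*r - 1) + 1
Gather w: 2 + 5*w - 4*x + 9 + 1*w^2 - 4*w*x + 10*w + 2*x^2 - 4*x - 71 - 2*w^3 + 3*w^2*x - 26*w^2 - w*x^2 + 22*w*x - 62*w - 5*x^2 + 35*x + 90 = -2*w^3 + w^2*(3*x - 25) + w*(-x^2 + 18*x - 47) - 3*x^2 + 27*x + 30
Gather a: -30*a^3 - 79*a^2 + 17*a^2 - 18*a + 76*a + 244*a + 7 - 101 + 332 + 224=-30*a^3 - 62*a^2 + 302*a + 462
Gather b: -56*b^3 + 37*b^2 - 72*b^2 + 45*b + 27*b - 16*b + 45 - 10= -56*b^3 - 35*b^2 + 56*b + 35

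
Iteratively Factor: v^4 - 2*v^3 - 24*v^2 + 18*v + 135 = (v + 3)*(v^3 - 5*v^2 - 9*v + 45) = (v + 3)^2*(v^2 - 8*v + 15) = (v - 3)*(v + 3)^2*(v - 5)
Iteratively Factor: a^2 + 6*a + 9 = (a + 3)*(a + 3)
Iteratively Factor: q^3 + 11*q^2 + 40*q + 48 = (q + 4)*(q^2 + 7*q + 12) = (q + 3)*(q + 4)*(q + 4)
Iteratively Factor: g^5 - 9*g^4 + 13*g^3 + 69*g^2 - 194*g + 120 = (g - 4)*(g^4 - 5*g^3 - 7*g^2 + 41*g - 30) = (g - 5)*(g - 4)*(g^3 - 7*g + 6) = (g - 5)*(g - 4)*(g - 2)*(g^2 + 2*g - 3) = (g - 5)*(g - 4)*(g - 2)*(g + 3)*(g - 1)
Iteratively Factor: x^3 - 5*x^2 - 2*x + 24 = (x - 3)*(x^2 - 2*x - 8) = (x - 3)*(x + 2)*(x - 4)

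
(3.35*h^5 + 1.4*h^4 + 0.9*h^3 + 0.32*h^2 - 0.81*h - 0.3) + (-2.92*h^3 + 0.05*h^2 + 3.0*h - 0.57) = 3.35*h^5 + 1.4*h^4 - 2.02*h^3 + 0.37*h^2 + 2.19*h - 0.87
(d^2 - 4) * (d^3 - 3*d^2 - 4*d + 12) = d^5 - 3*d^4 - 8*d^3 + 24*d^2 + 16*d - 48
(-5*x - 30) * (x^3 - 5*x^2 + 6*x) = -5*x^4 - 5*x^3 + 120*x^2 - 180*x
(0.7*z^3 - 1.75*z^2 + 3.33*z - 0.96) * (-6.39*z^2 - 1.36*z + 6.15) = -4.473*z^5 + 10.2305*z^4 - 14.5937*z^3 - 9.1569*z^2 + 21.7851*z - 5.904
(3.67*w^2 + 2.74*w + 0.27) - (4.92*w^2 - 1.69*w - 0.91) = -1.25*w^2 + 4.43*w + 1.18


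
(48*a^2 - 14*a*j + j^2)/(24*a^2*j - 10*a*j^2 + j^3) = (8*a - j)/(j*(4*a - j))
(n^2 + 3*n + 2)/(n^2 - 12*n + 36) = (n^2 + 3*n + 2)/(n^2 - 12*n + 36)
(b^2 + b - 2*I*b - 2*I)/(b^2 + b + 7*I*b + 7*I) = (b - 2*I)/(b + 7*I)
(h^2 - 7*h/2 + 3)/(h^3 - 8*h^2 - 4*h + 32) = (h - 3/2)/(h^2 - 6*h - 16)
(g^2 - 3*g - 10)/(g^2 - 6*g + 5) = (g + 2)/(g - 1)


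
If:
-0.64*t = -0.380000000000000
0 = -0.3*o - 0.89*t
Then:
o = -1.76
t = 0.59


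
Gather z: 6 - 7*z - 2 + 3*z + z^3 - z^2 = z^3 - z^2 - 4*z + 4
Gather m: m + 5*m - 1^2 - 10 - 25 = 6*m - 36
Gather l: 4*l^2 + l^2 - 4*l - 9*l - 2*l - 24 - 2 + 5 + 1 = 5*l^2 - 15*l - 20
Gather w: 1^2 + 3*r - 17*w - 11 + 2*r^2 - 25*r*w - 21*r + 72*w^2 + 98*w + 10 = 2*r^2 - 18*r + 72*w^2 + w*(81 - 25*r)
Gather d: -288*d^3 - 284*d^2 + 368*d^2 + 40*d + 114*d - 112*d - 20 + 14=-288*d^3 + 84*d^2 + 42*d - 6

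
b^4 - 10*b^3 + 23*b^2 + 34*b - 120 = (b - 5)*(b - 4)*(b - 3)*(b + 2)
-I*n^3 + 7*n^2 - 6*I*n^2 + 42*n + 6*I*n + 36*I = (n + 6)*(n + 6*I)*(-I*n + 1)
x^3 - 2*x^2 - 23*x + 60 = (x - 4)*(x - 3)*(x + 5)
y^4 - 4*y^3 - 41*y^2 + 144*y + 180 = (y - 6)*(y - 5)*(y + 1)*(y + 6)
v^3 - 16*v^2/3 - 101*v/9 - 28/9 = (v - 7)*(v + 1/3)*(v + 4/3)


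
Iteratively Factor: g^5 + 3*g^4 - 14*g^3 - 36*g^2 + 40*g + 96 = (g + 2)*(g^4 + g^3 - 16*g^2 - 4*g + 48) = (g - 2)*(g + 2)*(g^3 + 3*g^2 - 10*g - 24) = (g - 2)*(g + 2)*(g + 4)*(g^2 - g - 6) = (g - 2)*(g + 2)^2*(g + 4)*(g - 3)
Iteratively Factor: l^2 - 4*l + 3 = (l - 1)*(l - 3)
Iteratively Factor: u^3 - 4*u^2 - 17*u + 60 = (u + 4)*(u^2 - 8*u + 15) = (u - 3)*(u + 4)*(u - 5)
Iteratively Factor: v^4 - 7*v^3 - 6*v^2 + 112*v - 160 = (v - 5)*(v^3 - 2*v^2 - 16*v + 32) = (v - 5)*(v + 4)*(v^2 - 6*v + 8) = (v - 5)*(v - 4)*(v + 4)*(v - 2)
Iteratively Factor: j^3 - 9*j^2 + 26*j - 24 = (j - 4)*(j^2 - 5*j + 6) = (j - 4)*(j - 3)*(j - 2)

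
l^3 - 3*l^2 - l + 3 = (l - 3)*(l - 1)*(l + 1)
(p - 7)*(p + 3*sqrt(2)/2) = p^2 - 7*p + 3*sqrt(2)*p/2 - 21*sqrt(2)/2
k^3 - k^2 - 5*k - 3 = (k - 3)*(k + 1)^2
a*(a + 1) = a^2 + a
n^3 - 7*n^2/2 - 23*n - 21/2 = (n - 7)*(n + 1/2)*(n + 3)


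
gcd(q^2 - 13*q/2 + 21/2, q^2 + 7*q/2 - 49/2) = q - 7/2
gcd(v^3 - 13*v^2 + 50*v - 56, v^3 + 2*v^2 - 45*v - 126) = v - 7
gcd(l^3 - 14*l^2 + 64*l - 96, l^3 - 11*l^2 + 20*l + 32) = l - 4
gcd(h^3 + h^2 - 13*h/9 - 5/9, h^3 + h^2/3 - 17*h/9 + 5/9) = h^2 + 2*h/3 - 5/3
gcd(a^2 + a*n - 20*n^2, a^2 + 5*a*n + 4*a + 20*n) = a + 5*n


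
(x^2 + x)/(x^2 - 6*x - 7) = x/(x - 7)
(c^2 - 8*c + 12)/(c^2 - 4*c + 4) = (c - 6)/(c - 2)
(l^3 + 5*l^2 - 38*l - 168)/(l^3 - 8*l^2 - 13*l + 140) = (l^2 + l - 42)/(l^2 - 12*l + 35)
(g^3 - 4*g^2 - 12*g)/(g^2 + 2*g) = g - 6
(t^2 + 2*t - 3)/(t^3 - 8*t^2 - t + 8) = (t + 3)/(t^2 - 7*t - 8)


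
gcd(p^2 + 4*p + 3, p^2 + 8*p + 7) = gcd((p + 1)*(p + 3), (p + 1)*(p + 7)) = p + 1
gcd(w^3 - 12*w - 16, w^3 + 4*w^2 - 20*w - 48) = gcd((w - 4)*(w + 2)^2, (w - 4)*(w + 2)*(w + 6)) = w^2 - 2*w - 8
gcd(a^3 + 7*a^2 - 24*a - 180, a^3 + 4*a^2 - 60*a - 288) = a^2 + 12*a + 36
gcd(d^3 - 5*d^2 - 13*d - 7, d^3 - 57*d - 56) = d + 1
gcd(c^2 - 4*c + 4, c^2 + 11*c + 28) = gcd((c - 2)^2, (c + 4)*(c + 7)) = 1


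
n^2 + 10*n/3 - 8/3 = (n - 2/3)*(n + 4)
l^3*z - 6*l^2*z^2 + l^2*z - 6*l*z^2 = l*(l - 6*z)*(l*z + z)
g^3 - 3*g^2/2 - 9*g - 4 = (g - 4)*(g + 1/2)*(g + 2)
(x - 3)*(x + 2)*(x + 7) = x^3 + 6*x^2 - 13*x - 42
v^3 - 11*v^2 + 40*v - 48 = (v - 4)^2*(v - 3)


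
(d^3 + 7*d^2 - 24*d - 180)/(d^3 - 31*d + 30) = (d + 6)/(d - 1)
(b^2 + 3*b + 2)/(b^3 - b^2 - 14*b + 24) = (b^2 + 3*b + 2)/(b^3 - b^2 - 14*b + 24)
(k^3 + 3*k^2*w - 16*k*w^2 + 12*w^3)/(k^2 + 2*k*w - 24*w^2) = (-k^2 + 3*k*w - 2*w^2)/(-k + 4*w)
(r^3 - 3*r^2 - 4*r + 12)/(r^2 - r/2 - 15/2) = 2*(r^2 - 4)/(2*r + 5)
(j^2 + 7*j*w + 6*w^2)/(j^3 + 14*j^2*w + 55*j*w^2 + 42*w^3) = 1/(j + 7*w)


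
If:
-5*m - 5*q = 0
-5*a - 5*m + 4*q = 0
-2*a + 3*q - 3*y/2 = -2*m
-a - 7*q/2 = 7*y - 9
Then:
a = -486/205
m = 54/41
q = -54/41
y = 468/205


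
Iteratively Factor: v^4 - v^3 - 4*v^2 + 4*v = (v + 2)*(v^3 - 3*v^2 + 2*v) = (v - 1)*(v + 2)*(v^2 - 2*v) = (v - 2)*(v - 1)*(v + 2)*(v)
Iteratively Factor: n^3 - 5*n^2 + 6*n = (n - 2)*(n^2 - 3*n) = (n - 3)*(n - 2)*(n)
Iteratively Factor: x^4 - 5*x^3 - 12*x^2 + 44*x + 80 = (x + 2)*(x^3 - 7*x^2 + 2*x + 40) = (x - 4)*(x + 2)*(x^2 - 3*x - 10) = (x - 4)*(x + 2)^2*(x - 5)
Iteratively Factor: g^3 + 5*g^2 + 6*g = (g + 2)*(g^2 + 3*g) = (g + 2)*(g + 3)*(g)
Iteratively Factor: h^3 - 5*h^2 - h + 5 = (h - 1)*(h^2 - 4*h - 5) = (h - 5)*(h - 1)*(h + 1)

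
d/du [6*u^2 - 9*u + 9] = 12*u - 9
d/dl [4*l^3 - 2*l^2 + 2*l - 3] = 12*l^2 - 4*l + 2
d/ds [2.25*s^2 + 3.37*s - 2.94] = 4.5*s + 3.37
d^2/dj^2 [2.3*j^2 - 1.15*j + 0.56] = 4.60000000000000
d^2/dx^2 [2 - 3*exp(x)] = -3*exp(x)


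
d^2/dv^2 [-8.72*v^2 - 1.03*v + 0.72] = -17.4400000000000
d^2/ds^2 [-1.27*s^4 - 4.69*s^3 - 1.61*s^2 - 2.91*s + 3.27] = -15.24*s^2 - 28.14*s - 3.22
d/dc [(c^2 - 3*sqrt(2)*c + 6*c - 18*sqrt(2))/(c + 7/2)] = 2*(2*c^2 + 14*c + 15*sqrt(2) + 42)/(4*c^2 + 28*c + 49)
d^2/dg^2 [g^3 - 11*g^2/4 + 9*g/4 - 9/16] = 6*g - 11/2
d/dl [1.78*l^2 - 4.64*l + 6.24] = 3.56*l - 4.64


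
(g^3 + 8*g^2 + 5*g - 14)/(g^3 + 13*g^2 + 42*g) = (g^2 + g - 2)/(g*(g + 6))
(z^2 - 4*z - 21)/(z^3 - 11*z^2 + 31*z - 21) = (z + 3)/(z^2 - 4*z + 3)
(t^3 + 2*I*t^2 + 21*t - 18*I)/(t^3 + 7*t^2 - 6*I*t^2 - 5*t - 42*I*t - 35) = (t^2 + 3*I*t + 18)/(t^2 + t*(7 - 5*I) - 35*I)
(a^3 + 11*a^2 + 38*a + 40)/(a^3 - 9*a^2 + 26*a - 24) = (a^3 + 11*a^2 + 38*a + 40)/(a^3 - 9*a^2 + 26*a - 24)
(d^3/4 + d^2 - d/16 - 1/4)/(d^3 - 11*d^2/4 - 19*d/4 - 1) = (-4*d^3 - 16*d^2 + d + 4)/(4*(-4*d^3 + 11*d^2 + 19*d + 4))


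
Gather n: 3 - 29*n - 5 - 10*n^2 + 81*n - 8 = -10*n^2 + 52*n - 10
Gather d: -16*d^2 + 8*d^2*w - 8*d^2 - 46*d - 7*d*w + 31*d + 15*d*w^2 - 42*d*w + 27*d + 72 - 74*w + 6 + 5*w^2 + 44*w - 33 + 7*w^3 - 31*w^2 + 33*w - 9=d^2*(8*w - 24) + d*(15*w^2 - 49*w + 12) + 7*w^3 - 26*w^2 + 3*w + 36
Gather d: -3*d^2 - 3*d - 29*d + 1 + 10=-3*d^2 - 32*d + 11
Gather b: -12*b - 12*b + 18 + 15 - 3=30 - 24*b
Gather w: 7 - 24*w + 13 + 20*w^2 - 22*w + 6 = 20*w^2 - 46*w + 26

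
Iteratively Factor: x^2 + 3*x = (x + 3)*(x)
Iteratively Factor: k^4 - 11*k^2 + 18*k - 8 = (k - 2)*(k^3 + 2*k^2 - 7*k + 4) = (k - 2)*(k - 1)*(k^2 + 3*k - 4) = (k - 2)*(k - 1)*(k + 4)*(k - 1)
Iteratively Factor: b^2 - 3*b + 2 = (b - 2)*(b - 1)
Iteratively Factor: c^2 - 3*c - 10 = (c + 2)*(c - 5)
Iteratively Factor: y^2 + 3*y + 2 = (y + 1)*(y + 2)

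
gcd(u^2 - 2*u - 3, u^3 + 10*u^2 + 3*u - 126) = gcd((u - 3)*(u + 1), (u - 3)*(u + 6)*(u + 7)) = u - 3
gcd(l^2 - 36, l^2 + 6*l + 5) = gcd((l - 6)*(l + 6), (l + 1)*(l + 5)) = 1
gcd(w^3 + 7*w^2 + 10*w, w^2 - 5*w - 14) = w + 2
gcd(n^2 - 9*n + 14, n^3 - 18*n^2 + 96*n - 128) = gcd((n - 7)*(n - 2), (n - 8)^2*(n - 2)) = n - 2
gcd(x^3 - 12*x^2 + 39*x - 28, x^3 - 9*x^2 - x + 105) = x - 7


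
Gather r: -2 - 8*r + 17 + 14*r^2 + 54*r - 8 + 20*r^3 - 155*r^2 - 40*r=20*r^3 - 141*r^2 + 6*r + 7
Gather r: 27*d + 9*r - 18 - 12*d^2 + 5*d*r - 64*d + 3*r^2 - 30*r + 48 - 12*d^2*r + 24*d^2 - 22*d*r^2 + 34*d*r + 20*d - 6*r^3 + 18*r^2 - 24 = 12*d^2 - 17*d - 6*r^3 + r^2*(21 - 22*d) + r*(-12*d^2 + 39*d - 21) + 6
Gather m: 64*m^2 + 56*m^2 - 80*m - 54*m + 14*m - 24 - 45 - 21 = 120*m^2 - 120*m - 90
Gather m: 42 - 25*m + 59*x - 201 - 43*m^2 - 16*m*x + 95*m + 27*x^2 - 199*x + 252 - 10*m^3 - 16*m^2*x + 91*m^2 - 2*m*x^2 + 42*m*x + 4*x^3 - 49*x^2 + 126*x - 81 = -10*m^3 + m^2*(48 - 16*x) + m*(-2*x^2 + 26*x + 70) + 4*x^3 - 22*x^2 - 14*x + 12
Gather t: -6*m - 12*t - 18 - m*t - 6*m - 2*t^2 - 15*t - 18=-12*m - 2*t^2 + t*(-m - 27) - 36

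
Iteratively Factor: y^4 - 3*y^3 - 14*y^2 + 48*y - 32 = (y - 1)*(y^3 - 2*y^2 - 16*y + 32) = (y - 1)*(y + 4)*(y^2 - 6*y + 8) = (y - 4)*(y - 1)*(y + 4)*(y - 2)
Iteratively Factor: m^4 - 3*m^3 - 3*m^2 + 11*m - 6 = (m - 1)*(m^3 - 2*m^2 - 5*m + 6) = (m - 1)*(m + 2)*(m^2 - 4*m + 3) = (m - 1)^2*(m + 2)*(m - 3)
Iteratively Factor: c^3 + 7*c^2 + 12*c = (c + 4)*(c^2 + 3*c) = c*(c + 4)*(c + 3)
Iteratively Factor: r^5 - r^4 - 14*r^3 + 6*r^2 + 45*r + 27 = (r + 1)*(r^4 - 2*r^3 - 12*r^2 + 18*r + 27) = (r + 1)^2*(r^3 - 3*r^2 - 9*r + 27) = (r + 1)^2*(r + 3)*(r^2 - 6*r + 9) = (r - 3)*(r + 1)^2*(r + 3)*(r - 3)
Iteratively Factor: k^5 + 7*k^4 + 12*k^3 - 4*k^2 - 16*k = (k - 1)*(k^4 + 8*k^3 + 20*k^2 + 16*k) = (k - 1)*(k + 2)*(k^3 + 6*k^2 + 8*k) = k*(k - 1)*(k + 2)*(k^2 + 6*k + 8) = k*(k - 1)*(k + 2)*(k + 4)*(k + 2)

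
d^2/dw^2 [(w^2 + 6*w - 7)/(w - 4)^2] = 2*(14*w + 43)/(w^4 - 16*w^3 + 96*w^2 - 256*w + 256)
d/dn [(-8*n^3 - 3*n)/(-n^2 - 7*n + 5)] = (8*n^4 + 112*n^3 - 123*n^2 - 15)/(n^4 + 14*n^3 + 39*n^2 - 70*n + 25)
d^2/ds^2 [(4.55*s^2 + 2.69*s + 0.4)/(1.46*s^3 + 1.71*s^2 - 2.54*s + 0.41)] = (19.39756*s^6 + 34.404024*s^5 + 151.766124*s^4 + 53.05521*s^3 - 40.345158*s^2 - 23.176554*s + 11.732842)/(3.112136*s^9 + 10.935108*s^8 - 3.435234*s^7 - 30.426105*s^6 + 12.118002*s^5 + 27.570687*s^4 - 26.33555*s^3 + 8.797821*s^2 - 1.280922*s + 0.068921)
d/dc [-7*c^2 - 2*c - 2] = -14*c - 2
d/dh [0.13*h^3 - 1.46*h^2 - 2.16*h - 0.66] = 0.39*h^2 - 2.92*h - 2.16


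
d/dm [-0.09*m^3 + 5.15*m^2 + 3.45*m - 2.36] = -0.27*m^2 + 10.3*m + 3.45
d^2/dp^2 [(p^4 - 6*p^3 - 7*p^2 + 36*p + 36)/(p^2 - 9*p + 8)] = 2*(p^6 - 27*p^5 + 267*p^4 - 1041*p^3 + 1956*p^2 - 2988*p + 4772)/(p^6 - 27*p^5 + 267*p^4 - 1161*p^3 + 2136*p^2 - 1728*p + 512)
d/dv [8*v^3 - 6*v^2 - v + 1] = 24*v^2 - 12*v - 1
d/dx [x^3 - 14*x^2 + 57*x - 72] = 3*x^2 - 28*x + 57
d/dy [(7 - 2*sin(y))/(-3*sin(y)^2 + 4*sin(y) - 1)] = 2*(-3*sin(y)^2 + 21*sin(y) - 13)*cos(y)/((sin(y) - 1)^2*(3*sin(y) - 1)^2)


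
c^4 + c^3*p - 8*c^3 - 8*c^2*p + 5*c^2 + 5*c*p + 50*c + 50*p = (c - 5)^2*(c + 2)*(c + p)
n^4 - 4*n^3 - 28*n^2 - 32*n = n*(n - 8)*(n + 2)^2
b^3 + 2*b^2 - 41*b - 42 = (b - 6)*(b + 1)*(b + 7)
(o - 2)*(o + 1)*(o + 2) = o^3 + o^2 - 4*o - 4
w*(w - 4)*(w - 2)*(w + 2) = w^4 - 4*w^3 - 4*w^2 + 16*w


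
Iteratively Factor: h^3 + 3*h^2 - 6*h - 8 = (h + 4)*(h^2 - h - 2) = (h - 2)*(h + 4)*(h + 1)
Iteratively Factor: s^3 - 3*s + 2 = (s - 1)*(s^2 + s - 2) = (s - 1)^2*(s + 2)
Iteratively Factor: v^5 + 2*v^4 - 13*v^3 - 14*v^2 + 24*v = (v - 1)*(v^4 + 3*v^3 - 10*v^2 - 24*v) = (v - 3)*(v - 1)*(v^3 + 6*v^2 + 8*v) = (v - 3)*(v - 1)*(v + 4)*(v^2 + 2*v) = v*(v - 3)*(v - 1)*(v + 4)*(v + 2)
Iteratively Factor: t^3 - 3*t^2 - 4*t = (t + 1)*(t^2 - 4*t) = t*(t + 1)*(t - 4)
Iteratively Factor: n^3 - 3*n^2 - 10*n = (n + 2)*(n^2 - 5*n) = n*(n + 2)*(n - 5)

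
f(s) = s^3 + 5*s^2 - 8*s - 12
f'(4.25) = 88.69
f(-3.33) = 33.16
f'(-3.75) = -3.31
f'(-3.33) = -8.03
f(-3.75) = 35.58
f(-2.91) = 28.98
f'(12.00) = 544.00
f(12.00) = 2340.00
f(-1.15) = 2.29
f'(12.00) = 544.00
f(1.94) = -1.40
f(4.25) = 121.08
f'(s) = 3*s^2 + 10*s - 8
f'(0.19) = -5.99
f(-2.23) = 19.61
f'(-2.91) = -11.70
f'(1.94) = 22.69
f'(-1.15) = -15.53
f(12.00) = 2340.00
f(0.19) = -13.33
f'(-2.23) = -15.38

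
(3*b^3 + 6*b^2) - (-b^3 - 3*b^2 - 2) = 4*b^3 + 9*b^2 + 2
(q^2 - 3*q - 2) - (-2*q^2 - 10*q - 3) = 3*q^2 + 7*q + 1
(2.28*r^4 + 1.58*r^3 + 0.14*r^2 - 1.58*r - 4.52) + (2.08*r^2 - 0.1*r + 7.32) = 2.28*r^4 + 1.58*r^3 + 2.22*r^2 - 1.68*r + 2.8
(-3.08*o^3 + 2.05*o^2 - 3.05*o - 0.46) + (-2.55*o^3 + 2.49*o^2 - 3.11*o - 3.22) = -5.63*o^3 + 4.54*o^2 - 6.16*o - 3.68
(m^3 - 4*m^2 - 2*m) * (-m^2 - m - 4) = -m^5 + 3*m^4 + 2*m^3 + 18*m^2 + 8*m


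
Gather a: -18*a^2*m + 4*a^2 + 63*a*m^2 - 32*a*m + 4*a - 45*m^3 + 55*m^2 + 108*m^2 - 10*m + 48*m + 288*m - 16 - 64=a^2*(4 - 18*m) + a*(63*m^2 - 32*m + 4) - 45*m^3 + 163*m^2 + 326*m - 80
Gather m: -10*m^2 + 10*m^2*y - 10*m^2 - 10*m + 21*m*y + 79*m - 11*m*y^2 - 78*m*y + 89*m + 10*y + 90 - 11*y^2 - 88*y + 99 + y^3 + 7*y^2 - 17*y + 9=m^2*(10*y - 20) + m*(-11*y^2 - 57*y + 158) + y^3 - 4*y^2 - 95*y + 198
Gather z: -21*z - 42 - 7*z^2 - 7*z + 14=-7*z^2 - 28*z - 28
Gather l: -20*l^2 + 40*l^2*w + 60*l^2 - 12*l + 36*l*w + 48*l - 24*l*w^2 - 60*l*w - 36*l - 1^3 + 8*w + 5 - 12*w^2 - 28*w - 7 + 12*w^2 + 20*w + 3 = l^2*(40*w + 40) + l*(-24*w^2 - 24*w)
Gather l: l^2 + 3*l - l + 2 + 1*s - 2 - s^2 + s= l^2 + 2*l - s^2 + 2*s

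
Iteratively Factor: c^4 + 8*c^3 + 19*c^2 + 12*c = (c + 1)*(c^3 + 7*c^2 + 12*c) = (c + 1)*(c + 3)*(c^2 + 4*c) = c*(c + 1)*(c + 3)*(c + 4)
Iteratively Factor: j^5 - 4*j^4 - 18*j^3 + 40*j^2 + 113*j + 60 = (j + 1)*(j^4 - 5*j^3 - 13*j^2 + 53*j + 60) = (j - 5)*(j + 1)*(j^3 - 13*j - 12) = (j - 5)*(j + 1)^2*(j^2 - j - 12) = (j - 5)*(j - 4)*(j + 1)^2*(j + 3)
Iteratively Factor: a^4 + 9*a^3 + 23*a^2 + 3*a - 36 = (a + 3)*(a^3 + 6*a^2 + 5*a - 12) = (a + 3)^2*(a^2 + 3*a - 4) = (a + 3)^2*(a + 4)*(a - 1)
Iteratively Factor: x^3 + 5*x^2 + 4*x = (x + 1)*(x^2 + 4*x) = x*(x + 1)*(x + 4)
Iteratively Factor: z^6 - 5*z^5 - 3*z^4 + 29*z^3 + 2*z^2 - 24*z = (z + 1)*(z^5 - 6*z^4 + 3*z^3 + 26*z^2 - 24*z) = (z + 1)*(z + 2)*(z^4 - 8*z^3 + 19*z^2 - 12*z) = (z - 1)*(z + 1)*(z + 2)*(z^3 - 7*z^2 + 12*z) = (z - 4)*(z - 1)*(z + 1)*(z + 2)*(z^2 - 3*z) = z*(z - 4)*(z - 1)*(z + 1)*(z + 2)*(z - 3)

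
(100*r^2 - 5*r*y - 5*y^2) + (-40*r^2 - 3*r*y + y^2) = 60*r^2 - 8*r*y - 4*y^2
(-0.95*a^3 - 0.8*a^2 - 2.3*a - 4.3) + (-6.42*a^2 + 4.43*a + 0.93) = -0.95*a^3 - 7.22*a^2 + 2.13*a - 3.37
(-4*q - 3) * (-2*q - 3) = 8*q^2 + 18*q + 9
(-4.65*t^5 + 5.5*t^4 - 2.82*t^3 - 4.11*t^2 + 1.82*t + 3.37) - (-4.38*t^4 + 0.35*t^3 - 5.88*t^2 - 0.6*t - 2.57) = -4.65*t^5 + 9.88*t^4 - 3.17*t^3 + 1.77*t^2 + 2.42*t + 5.94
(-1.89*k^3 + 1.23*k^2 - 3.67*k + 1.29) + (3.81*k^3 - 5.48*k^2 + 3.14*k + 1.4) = 1.92*k^3 - 4.25*k^2 - 0.53*k + 2.69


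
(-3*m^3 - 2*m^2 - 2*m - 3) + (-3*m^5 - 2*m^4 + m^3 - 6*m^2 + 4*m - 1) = -3*m^5 - 2*m^4 - 2*m^3 - 8*m^2 + 2*m - 4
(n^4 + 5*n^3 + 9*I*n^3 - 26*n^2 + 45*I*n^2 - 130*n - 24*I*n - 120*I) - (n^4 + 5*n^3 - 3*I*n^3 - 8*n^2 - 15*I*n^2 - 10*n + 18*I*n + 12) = 12*I*n^3 - 18*n^2 + 60*I*n^2 - 120*n - 42*I*n - 12 - 120*I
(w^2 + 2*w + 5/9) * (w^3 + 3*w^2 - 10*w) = w^5 + 5*w^4 - 31*w^3/9 - 55*w^2/3 - 50*w/9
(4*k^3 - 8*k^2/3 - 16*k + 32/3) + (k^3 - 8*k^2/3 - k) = 5*k^3 - 16*k^2/3 - 17*k + 32/3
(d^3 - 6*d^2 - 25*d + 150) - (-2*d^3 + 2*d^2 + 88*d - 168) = 3*d^3 - 8*d^2 - 113*d + 318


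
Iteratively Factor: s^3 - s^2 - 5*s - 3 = (s + 1)*(s^2 - 2*s - 3) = (s + 1)^2*(s - 3)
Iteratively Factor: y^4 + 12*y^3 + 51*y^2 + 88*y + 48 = (y + 4)*(y^3 + 8*y^2 + 19*y + 12) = (y + 3)*(y + 4)*(y^2 + 5*y + 4) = (y + 3)*(y + 4)^2*(y + 1)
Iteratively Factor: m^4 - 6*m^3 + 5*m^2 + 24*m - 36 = (m - 2)*(m^3 - 4*m^2 - 3*m + 18) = (m - 2)*(m + 2)*(m^2 - 6*m + 9) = (m - 3)*(m - 2)*(m + 2)*(m - 3)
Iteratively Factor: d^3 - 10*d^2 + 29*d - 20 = (d - 1)*(d^2 - 9*d + 20) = (d - 5)*(d - 1)*(d - 4)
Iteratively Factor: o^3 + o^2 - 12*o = (o)*(o^2 + o - 12) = o*(o + 4)*(o - 3)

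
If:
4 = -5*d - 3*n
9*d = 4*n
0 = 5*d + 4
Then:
No Solution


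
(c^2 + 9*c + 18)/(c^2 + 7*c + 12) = (c + 6)/(c + 4)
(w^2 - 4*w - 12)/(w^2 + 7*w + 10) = (w - 6)/(w + 5)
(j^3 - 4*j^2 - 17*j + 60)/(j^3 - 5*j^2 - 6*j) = (-j^3 + 4*j^2 + 17*j - 60)/(j*(-j^2 + 5*j + 6))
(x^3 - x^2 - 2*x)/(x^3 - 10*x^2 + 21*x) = (x^2 - x - 2)/(x^2 - 10*x + 21)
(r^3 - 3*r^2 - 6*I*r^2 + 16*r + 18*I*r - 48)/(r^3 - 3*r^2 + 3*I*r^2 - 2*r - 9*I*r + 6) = (r - 8*I)/(r + I)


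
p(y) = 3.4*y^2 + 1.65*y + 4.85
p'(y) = 6.8*y + 1.65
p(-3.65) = 44.12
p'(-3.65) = -23.17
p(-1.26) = 8.17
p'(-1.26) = -6.92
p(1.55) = 15.58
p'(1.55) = 12.19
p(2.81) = 36.33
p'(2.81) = 20.76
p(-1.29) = 8.38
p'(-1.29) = -7.12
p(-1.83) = 13.22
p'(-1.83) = -10.79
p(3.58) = 54.33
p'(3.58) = 25.99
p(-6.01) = 117.74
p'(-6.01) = -39.22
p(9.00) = 295.10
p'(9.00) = 62.85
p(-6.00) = 117.35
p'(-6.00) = -39.15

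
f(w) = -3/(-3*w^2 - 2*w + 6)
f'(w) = -3*(6*w + 2)/(-3*w^2 - 2*w + 6)^2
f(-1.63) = -2.33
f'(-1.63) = 14.04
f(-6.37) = 0.03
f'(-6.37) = 0.01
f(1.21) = 3.69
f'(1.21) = -42.10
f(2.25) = 0.22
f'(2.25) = -0.25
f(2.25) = 0.22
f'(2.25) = -0.25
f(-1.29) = -0.84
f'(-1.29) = 1.34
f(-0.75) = -0.52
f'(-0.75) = 0.22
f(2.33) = 0.20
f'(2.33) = -0.21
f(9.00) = 0.01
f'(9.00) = 0.00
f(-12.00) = 0.01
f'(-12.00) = 0.00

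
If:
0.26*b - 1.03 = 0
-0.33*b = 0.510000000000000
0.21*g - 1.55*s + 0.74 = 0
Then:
No Solution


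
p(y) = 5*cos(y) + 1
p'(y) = -5*sin(y)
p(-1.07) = 3.40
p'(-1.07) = 4.39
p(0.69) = 4.86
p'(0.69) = -3.18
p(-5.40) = 4.17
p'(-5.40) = -3.86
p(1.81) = -0.18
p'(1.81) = -4.86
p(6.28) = 6.00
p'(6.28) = 0.02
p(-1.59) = 0.90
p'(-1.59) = 5.00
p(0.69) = 4.86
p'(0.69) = -3.18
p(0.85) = 4.30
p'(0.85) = -3.76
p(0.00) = 6.00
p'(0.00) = 0.00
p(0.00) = 6.00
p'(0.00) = 0.00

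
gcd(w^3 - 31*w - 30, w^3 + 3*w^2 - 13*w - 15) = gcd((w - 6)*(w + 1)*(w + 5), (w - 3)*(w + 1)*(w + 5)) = w^2 + 6*w + 5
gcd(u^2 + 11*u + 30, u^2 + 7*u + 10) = u + 5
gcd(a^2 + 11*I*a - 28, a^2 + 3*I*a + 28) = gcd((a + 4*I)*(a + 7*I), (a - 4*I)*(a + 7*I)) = a + 7*I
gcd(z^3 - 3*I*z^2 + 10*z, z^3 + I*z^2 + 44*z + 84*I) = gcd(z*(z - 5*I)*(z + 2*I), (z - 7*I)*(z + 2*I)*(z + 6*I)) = z + 2*I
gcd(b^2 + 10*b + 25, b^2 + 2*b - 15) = b + 5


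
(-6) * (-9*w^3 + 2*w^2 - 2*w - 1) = 54*w^3 - 12*w^2 + 12*w + 6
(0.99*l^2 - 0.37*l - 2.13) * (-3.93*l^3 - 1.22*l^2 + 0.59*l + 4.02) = -3.8907*l^5 + 0.2463*l^4 + 9.4064*l^3 + 6.3601*l^2 - 2.7441*l - 8.5626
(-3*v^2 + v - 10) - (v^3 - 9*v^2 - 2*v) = -v^3 + 6*v^2 + 3*v - 10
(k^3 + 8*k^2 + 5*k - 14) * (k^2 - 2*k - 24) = k^5 + 6*k^4 - 35*k^3 - 216*k^2 - 92*k + 336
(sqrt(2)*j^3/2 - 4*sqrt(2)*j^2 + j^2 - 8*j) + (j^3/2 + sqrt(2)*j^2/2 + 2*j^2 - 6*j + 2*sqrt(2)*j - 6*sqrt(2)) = j^3/2 + sqrt(2)*j^3/2 - 7*sqrt(2)*j^2/2 + 3*j^2 - 14*j + 2*sqrt(2)*j - 6*sqrt(2)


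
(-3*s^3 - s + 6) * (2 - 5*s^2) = 15*s^5 - s^3 - 30*s^2 - 2*s + 12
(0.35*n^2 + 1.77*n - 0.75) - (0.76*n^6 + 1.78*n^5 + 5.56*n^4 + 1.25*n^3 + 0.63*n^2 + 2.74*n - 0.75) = -0.76*n^6 - 1.78*n^5 - 5.56*n^4 - 1.25*n^3 - 0.28*n^2 - 0.97*n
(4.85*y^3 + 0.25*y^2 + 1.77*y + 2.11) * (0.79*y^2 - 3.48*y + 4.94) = 3.8315*y^5 - 16.6805*y^4 + 24.4873*y^3 - 3.2577*y^2 + 1.401*y + 10.4234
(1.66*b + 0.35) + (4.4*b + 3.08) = 6.06*b + 3.43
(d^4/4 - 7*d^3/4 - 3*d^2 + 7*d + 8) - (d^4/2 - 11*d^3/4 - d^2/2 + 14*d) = -d^4/4 + d^3 - 5*d^2/2 - 7*d + 8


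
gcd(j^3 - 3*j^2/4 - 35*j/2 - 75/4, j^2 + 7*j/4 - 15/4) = j + 3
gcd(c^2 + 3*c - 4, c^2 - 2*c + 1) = c - 1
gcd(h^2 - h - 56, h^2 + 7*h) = h + 7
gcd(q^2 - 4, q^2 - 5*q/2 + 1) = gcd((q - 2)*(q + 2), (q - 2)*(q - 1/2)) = q - 2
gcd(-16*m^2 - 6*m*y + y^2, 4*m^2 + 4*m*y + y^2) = 2*m + y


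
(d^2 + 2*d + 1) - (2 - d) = d^2 + 3*d - 1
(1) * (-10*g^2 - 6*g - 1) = -10*g^2 - 6*g - 1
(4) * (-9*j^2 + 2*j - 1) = -36*j^2 + 8*j - 4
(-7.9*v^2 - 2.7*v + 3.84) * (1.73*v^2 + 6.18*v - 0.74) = -13.667*v^4 - 53.493*v^3 - 4.1968*v^2 + 25.7292*v - 2.8416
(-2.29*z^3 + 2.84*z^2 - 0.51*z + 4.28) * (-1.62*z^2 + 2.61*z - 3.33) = 3.7098*z^5 - 10.5777*z^4 + 15.8643*z^3 - 17.7219*z^2 + 12.8691*z - 14.2524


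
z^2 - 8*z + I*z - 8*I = (z - 8)*(z + I)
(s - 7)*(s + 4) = s^2 - 3*s - 28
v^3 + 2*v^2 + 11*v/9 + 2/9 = (v + 1/3)*(v + 2/3)*(v + 1)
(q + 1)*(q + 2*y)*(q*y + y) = q^3*y + 2*q^2*y^2 + 2*q^2*y + 4*q*y^2 + q*y + 2*y^2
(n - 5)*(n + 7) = n^2 + 2*n - 35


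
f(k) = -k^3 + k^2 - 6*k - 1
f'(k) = -3*k^2 + 2*k - 6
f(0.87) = -6.12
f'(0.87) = -6.53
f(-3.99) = 102.38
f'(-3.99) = -61.74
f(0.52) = -3.99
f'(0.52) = -5.77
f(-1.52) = 13.94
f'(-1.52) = -15.97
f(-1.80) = 18.87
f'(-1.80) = -19.32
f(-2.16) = 26.70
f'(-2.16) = -24.32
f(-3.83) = 92.83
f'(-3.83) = -57.67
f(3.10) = -39.78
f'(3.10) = -28.63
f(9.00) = -703.00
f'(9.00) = -231.00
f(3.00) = -37.00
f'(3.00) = -27.00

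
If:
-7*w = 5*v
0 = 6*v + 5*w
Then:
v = 0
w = 0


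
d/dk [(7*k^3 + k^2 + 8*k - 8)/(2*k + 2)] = (7*k^3 + 11*k^2 + k + 8)/(k^2 + 2*k + 1)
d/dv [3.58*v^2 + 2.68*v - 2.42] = 7.16*v + 2.68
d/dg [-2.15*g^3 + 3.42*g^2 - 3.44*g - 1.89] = -6.45*g^2 + 6.84*g - 3.44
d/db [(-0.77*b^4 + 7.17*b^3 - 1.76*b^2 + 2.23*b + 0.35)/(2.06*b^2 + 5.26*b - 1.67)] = (-3.1724*b^5 + 2.61959999999999*b^4 + 80.572*b^3 - 49.7731*b^2 + 4.4364*b - 5.5651)/(4.2436*b^4 + 21.6712*b^3 + 20.7872*b^2 - 17.5684*b + 2.7889)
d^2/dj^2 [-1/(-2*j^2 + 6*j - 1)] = 4*(-2*j^2 + 6*j + 2*(2*j - 3)^2 - 1)/(2*j^2 - 6*j + 1)^3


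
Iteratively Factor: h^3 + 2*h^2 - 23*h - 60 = (h - 5)*(h^2 + 7*h + 12) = (h - 5)*(h + 3)*(h + 4)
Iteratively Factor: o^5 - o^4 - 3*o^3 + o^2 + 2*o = (o - 2)*(o^4 + o^3 - o^2 - o) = (o - 2)*(o + 1)*(o^3 - o) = o*(o - 2)*(o + 1)*(o^2 - 1) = o*(o - 2)*(o + 1)^2*(o - 1)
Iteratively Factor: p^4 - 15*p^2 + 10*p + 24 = (p - 3)*(p^3 + 3*p^2 - 6*p - 8) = (p - 3)*(p + 1)*(p^2 + 2*p - 8) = (p - 3)*(p - 2)*(p + 1)*(p + 4)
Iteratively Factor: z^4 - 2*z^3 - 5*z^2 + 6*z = (z + 2)*(z^3 - 4*z^2 + 3*z) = (z - 1)*(z + 2)*(z^2 - 3*z) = (z - 3)*(z - 1)*(z + 2)*(z)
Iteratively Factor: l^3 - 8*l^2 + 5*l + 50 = (l - 5)*(l^2 - 3*l - 10) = (l - 5)^2*(l + 2)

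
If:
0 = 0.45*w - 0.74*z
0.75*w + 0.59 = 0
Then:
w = -0.79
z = -0.48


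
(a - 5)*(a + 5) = a^2 - 25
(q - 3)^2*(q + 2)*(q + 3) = q^4 - q^3 - 15*q^2 + 9*q + 54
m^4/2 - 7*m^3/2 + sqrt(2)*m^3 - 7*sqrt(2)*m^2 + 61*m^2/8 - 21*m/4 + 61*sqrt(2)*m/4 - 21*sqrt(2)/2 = (m/2 + sqrt(2))*(m - 7/2)*(m - 2)*(m - 3/2)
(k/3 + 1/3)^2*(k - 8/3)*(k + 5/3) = k^4/9 + k^3/9 - 49*k^2/81 - 89*k/81 - 40/81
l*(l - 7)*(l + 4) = l^3 - 3*l^2 - 28*l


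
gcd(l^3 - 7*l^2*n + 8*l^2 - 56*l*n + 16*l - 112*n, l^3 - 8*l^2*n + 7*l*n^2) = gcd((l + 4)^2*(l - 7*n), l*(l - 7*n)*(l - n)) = l - 7*n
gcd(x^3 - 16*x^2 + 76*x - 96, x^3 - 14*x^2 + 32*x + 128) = x - 8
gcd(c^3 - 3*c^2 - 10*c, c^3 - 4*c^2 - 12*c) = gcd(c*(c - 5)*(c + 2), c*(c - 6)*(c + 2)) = c^2 + 2*c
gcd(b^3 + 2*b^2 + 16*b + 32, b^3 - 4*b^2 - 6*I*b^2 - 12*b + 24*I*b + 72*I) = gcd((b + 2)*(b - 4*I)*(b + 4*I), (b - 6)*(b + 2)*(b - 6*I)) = b + 2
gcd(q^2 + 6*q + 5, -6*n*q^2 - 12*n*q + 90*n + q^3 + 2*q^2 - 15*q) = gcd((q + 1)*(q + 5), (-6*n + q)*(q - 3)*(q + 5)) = q + 5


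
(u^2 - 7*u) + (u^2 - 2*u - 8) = 2*u^2 - 9*u - 8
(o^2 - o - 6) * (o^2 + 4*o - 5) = o^4 + 3*o^3 - 15*o^2 - 19*o + 30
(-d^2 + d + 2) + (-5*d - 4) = -d^2 - 4*d - 2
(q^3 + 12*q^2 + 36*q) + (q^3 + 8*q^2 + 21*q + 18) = 2*q^3 + 20*q^2 + 57*q + 18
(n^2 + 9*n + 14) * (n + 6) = n^3 + 15*n^2 + 68*n + 84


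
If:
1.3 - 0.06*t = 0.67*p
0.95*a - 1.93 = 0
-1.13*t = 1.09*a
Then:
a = 2.03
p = 2.12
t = -1.96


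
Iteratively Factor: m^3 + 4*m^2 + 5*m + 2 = (m + 1)*(m^2 + 3*m + 2) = (m + 1)*(m + 2)*(m + 1)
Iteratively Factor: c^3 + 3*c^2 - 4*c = (c + 4)*(c^2 - c) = (c - 1)*(c + 4)*(c)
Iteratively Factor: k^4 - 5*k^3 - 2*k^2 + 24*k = (k - 4)*(k^3 - k^2 - 6*k) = (k - 4)*(k - 3)*(k^2 + 2*k) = k*(k - 4)*(k - 3)*(k + 2)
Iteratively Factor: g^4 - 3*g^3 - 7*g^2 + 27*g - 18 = (g - 3)*(g^3 - 7*g + 6) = (g - 3)*(g - 1)*(g^2 + g - 6) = (g - 3)*(g - 2)*(g - 1)*(g + 3)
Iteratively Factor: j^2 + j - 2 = (j + 2)*(j - 1)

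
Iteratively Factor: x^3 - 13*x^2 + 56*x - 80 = (x - 5)*(x^2 - 8*x + 16) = (x - 5)*(x - 4)*(x - 4)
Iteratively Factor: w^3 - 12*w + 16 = (w + 4)*(w^2 - 4*w + 4) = (w - 2)*(w + 4)*(w - 2)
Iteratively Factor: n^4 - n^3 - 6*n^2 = (n)*(n^3 - n^2 - 6*n) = n^2*(n^2 - n - 6) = n^2*(n + 2)*(n - 3)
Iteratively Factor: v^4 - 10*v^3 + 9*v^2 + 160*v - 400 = (v - 5)*(v^3 - 5*v^2 - 16*v + 80) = (v - 5)*(v + 4)*(v^2 - 9*v + 20) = (v - 5)*(v - 4)*(v + 4)*(v - 5)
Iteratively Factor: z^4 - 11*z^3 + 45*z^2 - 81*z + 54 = (z - 3)*(z^3 - 8*z^2 + 21*z - 18) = (z - 3)^2*(z^2 - 5*z + 6) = (z - 3)^3*(z - 2)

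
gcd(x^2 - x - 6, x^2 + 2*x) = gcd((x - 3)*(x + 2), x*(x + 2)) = x + 2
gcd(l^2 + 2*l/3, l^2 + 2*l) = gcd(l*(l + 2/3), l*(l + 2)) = l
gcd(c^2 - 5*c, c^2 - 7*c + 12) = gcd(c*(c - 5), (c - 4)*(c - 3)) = 1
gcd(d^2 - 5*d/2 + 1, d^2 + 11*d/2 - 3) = d - 1/2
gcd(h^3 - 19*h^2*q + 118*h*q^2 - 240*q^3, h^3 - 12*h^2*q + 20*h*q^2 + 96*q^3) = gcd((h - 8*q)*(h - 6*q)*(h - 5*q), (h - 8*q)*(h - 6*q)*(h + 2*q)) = h^2 - 14*h*q + 48*q^2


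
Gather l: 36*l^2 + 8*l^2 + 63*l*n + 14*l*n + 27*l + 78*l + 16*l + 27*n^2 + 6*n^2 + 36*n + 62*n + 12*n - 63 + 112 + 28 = 44*l^2 + l*(77*n + 121) + 33*n^2 + 110*n + 77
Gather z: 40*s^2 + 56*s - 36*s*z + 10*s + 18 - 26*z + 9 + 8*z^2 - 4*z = 40*s^2 + 66*s + 8*z^2 + z*(-36*s - 30) + 27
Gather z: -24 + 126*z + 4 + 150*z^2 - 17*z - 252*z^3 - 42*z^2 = -252*z^3 + 108*z^2 + 109*z - 20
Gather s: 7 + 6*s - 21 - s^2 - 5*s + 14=-s^2 + s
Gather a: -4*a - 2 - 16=-4*a - 18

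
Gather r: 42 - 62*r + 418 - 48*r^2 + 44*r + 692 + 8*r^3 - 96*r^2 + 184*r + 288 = 8*r^3 - 144*r^2 + 166*r + 1440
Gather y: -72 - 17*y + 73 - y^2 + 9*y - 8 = -y^2 - 8*y - 7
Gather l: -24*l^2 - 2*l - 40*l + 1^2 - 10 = -24*l^2 - 42*l - 9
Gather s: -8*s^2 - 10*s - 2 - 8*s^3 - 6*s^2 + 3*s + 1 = -8*s^3 - 14*s^2 - 7*s - 1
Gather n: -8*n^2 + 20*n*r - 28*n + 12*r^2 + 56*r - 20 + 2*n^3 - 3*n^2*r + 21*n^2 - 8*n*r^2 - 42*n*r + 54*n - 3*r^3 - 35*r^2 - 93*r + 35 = 2*n^3 + n^2*(13 - 3*r) + n*(-8*r^2 - 22*r + 26) - 3*r^3 - 23*r^2 - 37*r + 15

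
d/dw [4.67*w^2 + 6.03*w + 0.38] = 9.34*w + 6.03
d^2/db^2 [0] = 0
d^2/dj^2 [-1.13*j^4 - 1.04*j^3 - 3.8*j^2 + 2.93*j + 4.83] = -13.56*j^2 - 6.24*j - 7.6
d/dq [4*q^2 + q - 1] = 8*q + 1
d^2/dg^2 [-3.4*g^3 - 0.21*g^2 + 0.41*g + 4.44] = -20.4*g - 0.42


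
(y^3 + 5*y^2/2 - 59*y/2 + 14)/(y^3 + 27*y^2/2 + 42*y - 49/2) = (y - 4)/(y + 7)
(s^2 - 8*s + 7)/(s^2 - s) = (s - 7)/s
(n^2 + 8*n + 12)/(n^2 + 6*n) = (n + 2)/n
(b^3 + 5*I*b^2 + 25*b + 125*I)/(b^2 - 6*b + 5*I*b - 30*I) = (b^2 + 25)/(b - 6)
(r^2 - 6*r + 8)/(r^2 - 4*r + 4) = (r - 4)/(r - 2)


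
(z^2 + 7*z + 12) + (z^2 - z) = 2*z^2 + 6*z + 12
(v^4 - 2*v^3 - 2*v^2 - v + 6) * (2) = 2*v^4 - 4*v^3 - 4*v^2 - 2*v + 12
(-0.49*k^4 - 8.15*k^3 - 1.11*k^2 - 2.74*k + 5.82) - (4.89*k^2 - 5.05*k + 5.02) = -0.49*k^4 - 8.15*k^3 - 6.0*k^2 + 2.31*k + 0.800000000000001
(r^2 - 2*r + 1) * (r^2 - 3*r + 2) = r^4 - 5*r^3 + 9*r^2 - 7*r + 2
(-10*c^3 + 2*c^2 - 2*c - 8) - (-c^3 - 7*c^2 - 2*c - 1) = -9*c^3 + 9*c^2 - 7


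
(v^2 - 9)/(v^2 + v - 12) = (v + 3)/(v + 4)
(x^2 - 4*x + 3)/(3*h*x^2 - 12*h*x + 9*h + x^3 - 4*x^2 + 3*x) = 1/(3*h + x)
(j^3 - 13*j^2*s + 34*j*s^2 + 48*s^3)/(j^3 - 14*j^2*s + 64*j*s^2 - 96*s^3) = (j^2 - 7*j*s - 8*s^2)/(j^2 - 8*j*s + 16*s^2)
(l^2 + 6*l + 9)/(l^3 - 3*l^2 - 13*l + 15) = (l + 3)/(l^2 - 6*l + 5)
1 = 1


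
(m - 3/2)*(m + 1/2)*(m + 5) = m^3 + 4*m^2 - 23*m/4 - 15/4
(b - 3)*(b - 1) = b^2 - 4*b + 3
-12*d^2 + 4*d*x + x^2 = (-2*d + x)*(6*d + x)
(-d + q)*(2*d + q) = -2*d^2 + d*q + q^2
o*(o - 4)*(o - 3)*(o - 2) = o^4 - 9*o^3 + 26*o^2 - 24*o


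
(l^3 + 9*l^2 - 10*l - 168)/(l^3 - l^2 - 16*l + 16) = (l^2 + 13*l + 42)/(l^2 + 3*l - 4)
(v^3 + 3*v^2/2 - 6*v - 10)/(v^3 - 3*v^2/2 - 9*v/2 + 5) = (v + 2)/(v - 1)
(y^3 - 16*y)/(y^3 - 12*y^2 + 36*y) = (y^2 - 16)/(y^2 - 12*y + 36)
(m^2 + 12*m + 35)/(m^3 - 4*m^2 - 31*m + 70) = (m + 7)/(m^2 - 9*m + 14)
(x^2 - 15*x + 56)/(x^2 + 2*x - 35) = (x^2 - 15*x + 56)/(x^2 + 2*x - 35)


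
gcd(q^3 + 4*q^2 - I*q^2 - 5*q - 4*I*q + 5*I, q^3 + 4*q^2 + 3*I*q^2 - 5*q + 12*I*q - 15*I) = q^2 + 4*q - 5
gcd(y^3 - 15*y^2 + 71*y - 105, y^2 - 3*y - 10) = y - 5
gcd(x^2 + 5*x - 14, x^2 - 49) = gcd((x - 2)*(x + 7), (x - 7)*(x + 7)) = x + 7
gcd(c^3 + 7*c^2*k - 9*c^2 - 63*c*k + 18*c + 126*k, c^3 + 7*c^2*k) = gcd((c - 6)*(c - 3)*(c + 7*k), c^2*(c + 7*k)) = c + 7*k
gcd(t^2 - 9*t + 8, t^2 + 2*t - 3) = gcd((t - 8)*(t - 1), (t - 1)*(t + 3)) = t - 1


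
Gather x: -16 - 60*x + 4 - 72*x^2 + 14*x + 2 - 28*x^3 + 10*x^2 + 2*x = -28*x^3 - 62*x^2 - 44*x - 10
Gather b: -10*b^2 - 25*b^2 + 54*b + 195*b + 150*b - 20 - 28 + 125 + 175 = -35*b^2 + 399*b + 252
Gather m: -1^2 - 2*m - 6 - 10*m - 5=-12*m - 12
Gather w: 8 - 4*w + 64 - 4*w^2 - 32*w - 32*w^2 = -36*w^2 - 36*w + 72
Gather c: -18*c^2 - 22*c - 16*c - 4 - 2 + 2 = -18*c^2 - 38*c - 4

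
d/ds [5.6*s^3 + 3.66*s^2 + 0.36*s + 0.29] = 16.8*s^2 + 7.32*s + 0.36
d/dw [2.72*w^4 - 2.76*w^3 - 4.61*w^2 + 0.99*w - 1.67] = 10.88*w^3 - 8.28*w^2 - 9.22*w + 0.99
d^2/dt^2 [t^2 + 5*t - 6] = 2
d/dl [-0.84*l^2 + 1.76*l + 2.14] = 1.76 - 1.68*l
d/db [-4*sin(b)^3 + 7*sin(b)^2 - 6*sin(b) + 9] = 2*(-6*sin(b)^2 + 7*sin(b) - 3)*cos(b)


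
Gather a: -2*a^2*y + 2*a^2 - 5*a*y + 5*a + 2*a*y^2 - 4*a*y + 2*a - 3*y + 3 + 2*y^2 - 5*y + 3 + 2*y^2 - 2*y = a^2*(2 - 2*y) + a*(2*y^2 - 9*y + 7) + 4*y^2 - 10*y + 6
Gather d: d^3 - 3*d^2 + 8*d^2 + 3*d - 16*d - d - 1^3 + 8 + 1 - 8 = d^3 + 5*d^2 - 14*d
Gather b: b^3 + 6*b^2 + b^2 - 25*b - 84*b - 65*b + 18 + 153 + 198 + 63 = b^3 + 7*b^2 - 174*b + 432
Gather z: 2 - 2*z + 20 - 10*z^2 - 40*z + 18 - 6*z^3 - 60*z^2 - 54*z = -6*z^3 - 70*z^2 - 96*z + 40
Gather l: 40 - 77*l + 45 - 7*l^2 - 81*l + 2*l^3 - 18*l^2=2*l^3 - 25*l^2 - 158*l + 85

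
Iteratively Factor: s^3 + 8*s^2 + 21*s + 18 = (s + 3)*(s^2 + 5*s + 6) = (s + 2)*(s + 3)*(s + 3)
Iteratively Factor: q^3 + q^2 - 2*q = (q)*(q^2 + q - 2) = q*(q - 1)*(q + 2)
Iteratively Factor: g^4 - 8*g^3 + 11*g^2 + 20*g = (g + 1)*(g^3 - 9*g^2 + 20*g) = (g - 4)*(g + 1)*(g^2 - 5*g) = g*(g - 4)*(g + 1)*(g - 5)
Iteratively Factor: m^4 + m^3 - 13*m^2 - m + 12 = (m + 4)*(m^3 - 3*m^2 - m + 3) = (m + 1)*(m + 4)*(m^2 - 4*m + 3) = (m - 3)*(m + 1)*(m + 4)*(m - 1)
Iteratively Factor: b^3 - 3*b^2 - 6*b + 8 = (b + 2)*(b^2 - 5*b + 4) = (b - 1)*(b + 2)*(b - 4)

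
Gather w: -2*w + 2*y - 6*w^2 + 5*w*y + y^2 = -6*w^2 + w*(5*y - 2) + y^2 + 2*y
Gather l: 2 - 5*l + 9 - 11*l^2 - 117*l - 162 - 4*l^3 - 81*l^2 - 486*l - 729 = -4*l^3 - 92*l^2 - 608*l - 880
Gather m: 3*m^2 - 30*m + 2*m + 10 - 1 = 3*m^2 - 28*m + 9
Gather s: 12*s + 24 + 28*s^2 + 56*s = 28*s^2 + 68*s + 24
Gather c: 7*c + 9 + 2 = 7*c + 11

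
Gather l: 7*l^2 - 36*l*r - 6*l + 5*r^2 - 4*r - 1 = 7*l^2 + l*(-36*r - 6) + 5*r^2 - 4*r - 1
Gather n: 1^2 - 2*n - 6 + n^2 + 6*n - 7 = n^2 + 4*n - 12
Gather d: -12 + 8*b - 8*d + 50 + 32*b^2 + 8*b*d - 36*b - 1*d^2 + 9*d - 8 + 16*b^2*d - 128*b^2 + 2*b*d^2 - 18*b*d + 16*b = -96*b^2 - 12*b + d^2*(2*b - 1) + d*(16*b^2 - 10*b + 1) + 30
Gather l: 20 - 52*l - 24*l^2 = -24*l^2 - 52*l + 20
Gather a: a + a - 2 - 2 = 2*a - 4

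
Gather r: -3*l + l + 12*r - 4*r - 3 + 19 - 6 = -2*l + 8*r + 10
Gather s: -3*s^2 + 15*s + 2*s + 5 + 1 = -3*s^2 + 17*s + 6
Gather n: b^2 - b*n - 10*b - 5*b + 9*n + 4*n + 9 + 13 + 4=b^2 - 15*b + n*(13 - b) + 26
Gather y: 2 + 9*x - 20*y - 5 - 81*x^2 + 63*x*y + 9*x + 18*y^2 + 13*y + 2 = -81*x^2 + 18*x + 18*y^2 + y*(63*x - 7) - 1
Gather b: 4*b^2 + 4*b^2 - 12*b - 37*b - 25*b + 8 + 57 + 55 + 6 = 8*b^2 - 74*b + 126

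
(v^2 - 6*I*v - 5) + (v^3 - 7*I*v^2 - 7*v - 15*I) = v^3 + v^2 - 7*I*v^2 - 7*v - 6*I*v - 5 - 15*I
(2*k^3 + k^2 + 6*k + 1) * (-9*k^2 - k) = -18*k^5 - 11*k^4 - 55*k^3 - 15*k^2 - k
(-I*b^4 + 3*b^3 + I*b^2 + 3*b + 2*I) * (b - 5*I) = -I*b^5 - 2*b^4 - 14*I*b^3 + 8*b^2 - 13*I*b + 10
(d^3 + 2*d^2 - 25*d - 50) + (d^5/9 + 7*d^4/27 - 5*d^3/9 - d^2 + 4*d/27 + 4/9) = d^5/9 + 7*d^4/27 + 4*d^3/9 + d^2 - 671*d/27 - 446/9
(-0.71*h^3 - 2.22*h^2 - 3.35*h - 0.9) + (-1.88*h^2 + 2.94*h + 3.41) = -0.71*h^3 - 4.1*h^2 - 0.41*h + 2.51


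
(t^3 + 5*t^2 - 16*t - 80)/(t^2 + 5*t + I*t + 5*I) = (t^2 - 16)/(t + I)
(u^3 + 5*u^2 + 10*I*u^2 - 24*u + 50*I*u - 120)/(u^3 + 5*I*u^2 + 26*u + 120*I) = (u + 5)/(u - 5*I)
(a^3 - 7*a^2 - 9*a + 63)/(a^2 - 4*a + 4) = (a^3 - 7*a^2 - 9*a + 63)/(a^2 - 4*a + 4)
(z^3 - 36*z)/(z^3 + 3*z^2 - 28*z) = (z^2 - 36)/(z^2 + 3*z - 28)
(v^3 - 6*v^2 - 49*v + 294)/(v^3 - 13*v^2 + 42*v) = (v + 7)/v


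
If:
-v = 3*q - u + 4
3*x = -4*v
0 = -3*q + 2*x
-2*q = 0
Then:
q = 0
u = 4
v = 0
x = 0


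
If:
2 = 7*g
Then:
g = 2/7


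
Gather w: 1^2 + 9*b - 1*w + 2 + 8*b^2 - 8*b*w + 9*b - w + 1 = 8*b^2 + 18*b + w*(-8*b - 2) + 4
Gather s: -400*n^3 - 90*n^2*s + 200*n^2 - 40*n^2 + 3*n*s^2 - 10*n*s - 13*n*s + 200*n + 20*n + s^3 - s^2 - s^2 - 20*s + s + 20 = -400*n^3 + 160*n^2 + 220*n + s^3 + s^2*(3*n - 2) + s*(-90*n^2 - 23*n - 19) + 20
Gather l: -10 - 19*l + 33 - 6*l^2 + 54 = -6*l^2 - 19*l + 77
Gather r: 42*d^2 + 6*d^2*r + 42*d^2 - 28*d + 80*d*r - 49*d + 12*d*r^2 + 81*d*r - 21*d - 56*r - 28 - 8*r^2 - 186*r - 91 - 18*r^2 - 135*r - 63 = 84*d^2 - 98*d + r^2*(12*d - 26) + r*(6*d^2 + 161*d - 377) - 182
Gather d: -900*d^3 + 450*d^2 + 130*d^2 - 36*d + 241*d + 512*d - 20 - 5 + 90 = -900*d^3 + 580*d^2 + 717*d + 65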